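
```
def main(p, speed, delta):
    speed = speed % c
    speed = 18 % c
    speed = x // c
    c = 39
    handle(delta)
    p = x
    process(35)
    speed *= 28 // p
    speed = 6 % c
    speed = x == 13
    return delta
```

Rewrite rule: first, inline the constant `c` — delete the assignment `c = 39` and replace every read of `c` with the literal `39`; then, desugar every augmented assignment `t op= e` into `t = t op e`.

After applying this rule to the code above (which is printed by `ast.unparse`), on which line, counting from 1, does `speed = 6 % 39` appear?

Transformed code:
def main(p, speed, delta):
    speed = speed % 39
    speed = 18 % 39
    speed = x // 39
    handle(delta)
    p = x
    process(35)
    speed = speed * (28 // p)
    speed = 6 % 39
    speed = x == 13
    return delta

9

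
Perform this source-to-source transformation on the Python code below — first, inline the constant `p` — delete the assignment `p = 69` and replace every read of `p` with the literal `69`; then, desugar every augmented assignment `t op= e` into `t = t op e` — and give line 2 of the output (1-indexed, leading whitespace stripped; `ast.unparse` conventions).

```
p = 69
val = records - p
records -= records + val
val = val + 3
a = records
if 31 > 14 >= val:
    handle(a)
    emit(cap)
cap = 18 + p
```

records = records - (records + val)

Transformed code:
val = records - 69
records = records - (records + val)
val = val + 3
a = records
if 31 > 14 >= val:
    handle(a)
    emit(cap)
cap = 18 + 69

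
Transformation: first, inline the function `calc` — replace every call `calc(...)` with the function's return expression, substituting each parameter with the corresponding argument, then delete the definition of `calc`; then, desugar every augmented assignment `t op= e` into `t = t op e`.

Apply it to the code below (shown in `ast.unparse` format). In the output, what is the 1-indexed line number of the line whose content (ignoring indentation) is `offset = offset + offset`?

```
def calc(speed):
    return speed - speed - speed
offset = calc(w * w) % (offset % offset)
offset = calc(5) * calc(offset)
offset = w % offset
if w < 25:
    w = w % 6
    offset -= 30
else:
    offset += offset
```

8

Transformed code:
offset = (w * w - w * w - w * w) % (offset % offset)
offset = (5 - 5 - 5) * (offset - offset - offset)
offset = w % offset
if w < 25:
    w = w % 6
    offset = offset - 30
else:
    offset = offset + offset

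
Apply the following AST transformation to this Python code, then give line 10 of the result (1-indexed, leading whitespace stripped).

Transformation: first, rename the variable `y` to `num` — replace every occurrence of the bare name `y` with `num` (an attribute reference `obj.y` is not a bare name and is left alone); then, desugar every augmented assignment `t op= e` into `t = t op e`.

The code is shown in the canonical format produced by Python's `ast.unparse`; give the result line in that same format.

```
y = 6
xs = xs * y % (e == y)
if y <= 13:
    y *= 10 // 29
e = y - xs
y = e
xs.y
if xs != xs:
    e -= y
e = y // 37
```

Transformed code:
num = 6
xs = xs * num % (e == num)
if num <= 13:
    num = num * (10 // 29)
e = num - xs
num = e
xs.y
if xs != xs:
    e = e - num
e = num // 37

e = num // 37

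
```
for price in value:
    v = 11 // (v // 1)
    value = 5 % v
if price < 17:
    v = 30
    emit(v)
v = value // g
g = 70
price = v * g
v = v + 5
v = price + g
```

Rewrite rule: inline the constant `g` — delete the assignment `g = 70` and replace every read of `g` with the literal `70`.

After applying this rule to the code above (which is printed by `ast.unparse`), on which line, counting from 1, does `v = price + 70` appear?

10

Transformed code:
for price in value:
    v = 11 // (v // 1)
    value = 5 % v
if price < 17:
    v = 30
    emit(v)
v = value // 70
price = v * 70
v = v + 5
v = price + 70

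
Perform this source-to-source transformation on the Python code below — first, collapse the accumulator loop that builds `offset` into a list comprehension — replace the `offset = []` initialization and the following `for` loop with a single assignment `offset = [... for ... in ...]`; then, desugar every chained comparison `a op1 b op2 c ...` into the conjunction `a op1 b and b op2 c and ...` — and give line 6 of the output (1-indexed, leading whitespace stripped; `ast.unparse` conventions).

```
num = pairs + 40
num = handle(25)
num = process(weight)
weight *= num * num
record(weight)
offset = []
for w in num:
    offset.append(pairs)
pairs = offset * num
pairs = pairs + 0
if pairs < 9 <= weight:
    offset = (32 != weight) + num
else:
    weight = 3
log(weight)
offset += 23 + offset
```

Transformed code:
num = pairs + 40
num = handle(25)
num = process(weight)
weight *= num * num
record(weight)
offset = [pairs for w in num]
pairs = offset * num
pairs = pairs + 0
if pairs < 9 and 9 <= weight:
    offset = (32 != weight) + num
else:
    weight = 3
log(weight)
offset += 23 + offset

offset = [pairs for w in num]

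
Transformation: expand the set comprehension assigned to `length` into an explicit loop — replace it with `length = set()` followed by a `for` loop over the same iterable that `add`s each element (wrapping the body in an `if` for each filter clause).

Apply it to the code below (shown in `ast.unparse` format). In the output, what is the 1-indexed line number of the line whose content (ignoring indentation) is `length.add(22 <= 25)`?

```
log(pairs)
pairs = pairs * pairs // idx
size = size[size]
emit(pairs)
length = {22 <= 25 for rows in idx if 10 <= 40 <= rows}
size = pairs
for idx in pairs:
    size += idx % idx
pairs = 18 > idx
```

8

Transformed code:
log(pairs)
pairs = pairs * pairs // idx
size = size[size]
emit(pairs)
length = set()
for rows in idx:
    if 10 <= 40 <= rows:
        length.add(22 <= 25)
size = pairs
for idx in pairs:
    size += idx % idx
pairs = 18 > idx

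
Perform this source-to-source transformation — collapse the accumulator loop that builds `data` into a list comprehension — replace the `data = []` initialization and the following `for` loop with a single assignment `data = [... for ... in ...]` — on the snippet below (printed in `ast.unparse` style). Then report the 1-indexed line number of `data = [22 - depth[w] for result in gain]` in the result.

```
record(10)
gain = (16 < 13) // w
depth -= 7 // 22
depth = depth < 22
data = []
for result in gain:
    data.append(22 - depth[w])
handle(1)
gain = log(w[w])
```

Transformed code:
record(10)
gain = (16 < 13) // w
depth -= 7 // 22
depth = depth < 22
data = [22 - depth[w] for result in gain]
handle(1)
gain = log(w[w])

5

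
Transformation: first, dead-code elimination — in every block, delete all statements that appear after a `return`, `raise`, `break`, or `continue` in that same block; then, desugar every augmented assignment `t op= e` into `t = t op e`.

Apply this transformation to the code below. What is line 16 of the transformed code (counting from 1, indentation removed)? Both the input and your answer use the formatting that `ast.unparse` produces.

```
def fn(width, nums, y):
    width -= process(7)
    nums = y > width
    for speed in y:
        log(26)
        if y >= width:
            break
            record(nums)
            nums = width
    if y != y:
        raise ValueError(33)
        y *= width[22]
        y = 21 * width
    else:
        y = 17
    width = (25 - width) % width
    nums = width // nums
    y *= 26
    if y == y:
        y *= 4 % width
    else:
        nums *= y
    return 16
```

Transformed code:
def fn(width, nums, y):
    width = width - process(7)
    nums = y > width
    for speed in y:
        log(26)
        if y >= width:
            break
    if y != y:
        raise ValueError(33)
    else:
        y = 17
    width = (25 - width) % width
    nums = width // nums
    y = y * 26
    if y == y:
        y = y * (4 % width)
    else:
        nums = nums * y
    return 16

y = y * (4 % width)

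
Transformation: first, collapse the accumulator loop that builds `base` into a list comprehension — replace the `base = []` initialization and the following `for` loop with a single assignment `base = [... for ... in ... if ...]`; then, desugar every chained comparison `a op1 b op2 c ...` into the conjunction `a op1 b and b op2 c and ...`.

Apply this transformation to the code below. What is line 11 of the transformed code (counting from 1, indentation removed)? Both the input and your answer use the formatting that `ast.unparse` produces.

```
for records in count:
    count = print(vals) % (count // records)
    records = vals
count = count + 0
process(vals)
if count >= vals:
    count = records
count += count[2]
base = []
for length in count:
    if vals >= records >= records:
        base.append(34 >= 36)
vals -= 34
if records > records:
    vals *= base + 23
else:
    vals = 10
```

Transformed code:
for records in count:
    count = print(vals) % (count // records)
    records = vals
count = count + 0
process(vals)
if count >= vals:
    count = records
count += count[2]
base = [34 >= 36 for length in count if vals >= records and records >= records]
vals -= 34
if records > records:
    vals *= base + 23
else:
    vals = 10

if records > records:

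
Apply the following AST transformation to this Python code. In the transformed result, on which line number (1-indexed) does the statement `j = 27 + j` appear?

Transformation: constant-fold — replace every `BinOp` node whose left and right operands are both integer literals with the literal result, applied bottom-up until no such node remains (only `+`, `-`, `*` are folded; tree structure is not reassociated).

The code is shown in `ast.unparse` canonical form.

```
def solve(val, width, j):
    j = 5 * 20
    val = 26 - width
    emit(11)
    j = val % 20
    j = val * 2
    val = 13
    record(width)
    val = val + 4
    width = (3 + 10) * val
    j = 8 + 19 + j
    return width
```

Transformed code:
def solve(val, width, j):
    j = 100
    val = 26 - width
    emit(11)
    j = val % 20
    j = val * 2
    val = 13
    record(width)
    val = val + 4
    width = 13 * val
    j = 27 + j
    return width

11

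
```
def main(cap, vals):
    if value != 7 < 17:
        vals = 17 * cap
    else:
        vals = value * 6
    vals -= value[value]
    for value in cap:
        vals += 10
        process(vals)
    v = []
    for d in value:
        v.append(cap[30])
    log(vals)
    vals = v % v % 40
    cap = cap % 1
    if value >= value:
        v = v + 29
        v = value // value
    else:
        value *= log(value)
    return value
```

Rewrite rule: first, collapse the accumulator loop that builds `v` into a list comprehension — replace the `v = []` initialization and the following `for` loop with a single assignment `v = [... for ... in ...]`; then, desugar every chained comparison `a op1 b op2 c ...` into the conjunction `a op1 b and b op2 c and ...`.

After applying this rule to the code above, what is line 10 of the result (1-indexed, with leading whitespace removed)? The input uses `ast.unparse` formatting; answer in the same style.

v = [cap[30] for d in value]

Transformed code:
def main(cap, vals):
    if value != 7 and 7 < 17:
        vals = 17 * cap
    else:
        vals = value * 6
    vals -= value[value]
    for value in cap:
        vals += 10
        process(vals)
    v = [cap[30] for d in value]
    log(vals)
    vals = v % v % 40
    cap = cap % 1
    if value >= value:
        v = v + 29
        v = value // value
    else:
        value *= log(value)
    return value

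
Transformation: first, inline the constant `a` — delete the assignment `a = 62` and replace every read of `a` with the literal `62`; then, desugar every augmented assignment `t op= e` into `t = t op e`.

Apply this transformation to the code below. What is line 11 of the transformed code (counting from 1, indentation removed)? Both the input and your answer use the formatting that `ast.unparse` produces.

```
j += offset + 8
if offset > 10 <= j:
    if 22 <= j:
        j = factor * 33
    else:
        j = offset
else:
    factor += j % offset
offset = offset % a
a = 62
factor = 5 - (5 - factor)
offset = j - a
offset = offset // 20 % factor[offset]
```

Transformed code:
j = j + (offset + 8)
if offset > 10 <= j:
    if 22 <= j:
        j = factor * 33
    else:
        j = offset
else:
    factor = factor + j % offset
offset = offset % 62
factor = 5 - (5 - factor)
offset = j - 62
offset = offset // 20 % factor[offset]

offset = j - 62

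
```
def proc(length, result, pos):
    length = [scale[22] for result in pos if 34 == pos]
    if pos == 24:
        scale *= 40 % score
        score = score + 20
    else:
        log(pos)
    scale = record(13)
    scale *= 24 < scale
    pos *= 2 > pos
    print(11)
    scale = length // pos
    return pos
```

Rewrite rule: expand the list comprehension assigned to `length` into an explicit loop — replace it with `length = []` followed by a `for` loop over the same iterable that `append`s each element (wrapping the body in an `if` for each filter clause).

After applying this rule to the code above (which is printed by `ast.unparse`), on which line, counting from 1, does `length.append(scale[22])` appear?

Transformed code:
def proc(length, result, pos):
    length = []
    for result in pos:
        if 34 == pos:
            length.append(scale[22])
    if pos == 24:
        scale *= 40 % score
        score = score + 20
    else:
        log(pos)
    scale = record(13)
    scale *= 24 < scale
    pos *= 2 > pos
    print(11)
    scale = length // pos
    return pos

5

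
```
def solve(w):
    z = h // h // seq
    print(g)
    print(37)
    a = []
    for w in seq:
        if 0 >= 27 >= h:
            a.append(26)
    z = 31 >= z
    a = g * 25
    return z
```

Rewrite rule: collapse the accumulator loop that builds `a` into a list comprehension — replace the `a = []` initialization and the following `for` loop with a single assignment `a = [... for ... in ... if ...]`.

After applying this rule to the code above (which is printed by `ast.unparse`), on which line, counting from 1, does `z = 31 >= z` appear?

6

Transformed code:
def solve(w):
    z = h // h // seq
    print(g)
    print(37)
    a = [26 for w in seq if 0 >= 27 >= h]
    z = 31 >= z
    a = g * 25
    return z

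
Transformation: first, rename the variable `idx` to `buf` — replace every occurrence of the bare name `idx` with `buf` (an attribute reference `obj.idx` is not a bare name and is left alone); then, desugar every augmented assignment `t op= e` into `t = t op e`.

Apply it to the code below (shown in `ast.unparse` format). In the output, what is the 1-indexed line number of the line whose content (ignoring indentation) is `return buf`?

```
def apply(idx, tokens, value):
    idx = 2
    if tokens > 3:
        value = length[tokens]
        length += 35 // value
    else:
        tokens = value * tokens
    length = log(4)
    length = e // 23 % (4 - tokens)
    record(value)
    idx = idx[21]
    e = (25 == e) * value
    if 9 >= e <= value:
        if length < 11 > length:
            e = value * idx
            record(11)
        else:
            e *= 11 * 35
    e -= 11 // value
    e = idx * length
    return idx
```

21

Transformed code:
def apply(buf, tokens, value):
    buf = 2
    if tokens > 3:
        value = length[tokens]
        length = length + 35 // value
    else:
        tokens = value * tokens
    length = log(4)
    length = e // 23 % (4 - tokens)
    record(value)
    buf = buf[21]
    e = (25 == e) * value
    if 9 >= e <= value:
        if length < 11 > length:
            e = value * buf
            record(11)
        else:
            e = e * (11 * 35)
    e = e - 11 // value
    e = buf * length
    return buf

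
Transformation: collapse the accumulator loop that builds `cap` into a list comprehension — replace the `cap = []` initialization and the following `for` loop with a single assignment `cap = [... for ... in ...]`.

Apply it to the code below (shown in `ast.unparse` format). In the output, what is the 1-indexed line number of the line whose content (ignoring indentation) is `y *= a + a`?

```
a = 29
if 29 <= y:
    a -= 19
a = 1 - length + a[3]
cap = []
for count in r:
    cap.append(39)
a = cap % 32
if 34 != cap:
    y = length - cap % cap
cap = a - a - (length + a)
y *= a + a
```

10

Transformed code:
a = 29
if 29 <= y:
    a -= 19
a = 1 - length + a[3]
cap = [39 for count in r]
a = cap % 32
if 34 != cap:
    y = length - cap % cap
cap = a - a - (length + a)
y *= a + a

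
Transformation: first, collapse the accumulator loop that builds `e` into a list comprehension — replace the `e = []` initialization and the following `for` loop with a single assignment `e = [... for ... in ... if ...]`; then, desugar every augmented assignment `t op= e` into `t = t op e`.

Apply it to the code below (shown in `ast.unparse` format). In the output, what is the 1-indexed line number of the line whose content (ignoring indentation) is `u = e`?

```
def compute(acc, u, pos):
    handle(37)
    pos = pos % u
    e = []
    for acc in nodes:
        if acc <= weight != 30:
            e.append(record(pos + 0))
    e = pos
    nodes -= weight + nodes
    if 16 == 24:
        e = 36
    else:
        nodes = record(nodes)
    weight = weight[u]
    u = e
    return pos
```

Transformed code:
def compute(acc, u, pos):
    handle(37)
    pos = pos % u
    e = [record(pos + 0) for acc in nodes if acc <= weight != 30]
    e = pos
    nodes = nodes - (weight + nodes)
    if 16 == 24:
        e = 36
    else:
        nodes = record(nodes)
    weight = weight[u]
    u = e
    return pos

12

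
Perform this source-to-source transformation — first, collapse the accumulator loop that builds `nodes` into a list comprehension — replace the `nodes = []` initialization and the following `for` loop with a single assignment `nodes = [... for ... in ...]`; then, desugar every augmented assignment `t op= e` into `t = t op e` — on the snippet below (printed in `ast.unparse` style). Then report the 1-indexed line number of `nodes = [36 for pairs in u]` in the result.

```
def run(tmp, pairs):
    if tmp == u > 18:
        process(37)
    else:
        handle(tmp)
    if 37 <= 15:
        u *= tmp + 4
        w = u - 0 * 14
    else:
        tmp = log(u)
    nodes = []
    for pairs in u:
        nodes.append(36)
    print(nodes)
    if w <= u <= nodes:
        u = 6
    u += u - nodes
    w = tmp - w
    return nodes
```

Transformed code:
def run(tmp, pairs):
    if tmp == u > 18:
        process(37)
    else:
        handle(tmp)
    if 37 <= 15:
        u = u * (tmp + 4)
        w = u - 0 * 14
    else:
        tmp = log(u)
    nodes = [36 for pairs in u]
    print(nodes)
    if w <= u <= nodes:
        u = 6
    u = u + (u - nodes)
    w = tmp - w
    return nodes

11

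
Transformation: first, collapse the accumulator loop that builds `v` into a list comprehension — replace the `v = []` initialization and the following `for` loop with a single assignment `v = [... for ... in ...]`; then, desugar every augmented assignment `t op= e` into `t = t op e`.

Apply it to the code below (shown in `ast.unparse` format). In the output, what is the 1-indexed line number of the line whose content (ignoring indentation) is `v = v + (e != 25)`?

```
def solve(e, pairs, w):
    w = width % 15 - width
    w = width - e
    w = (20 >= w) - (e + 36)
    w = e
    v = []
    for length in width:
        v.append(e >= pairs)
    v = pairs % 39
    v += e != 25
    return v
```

8

Transformed code:
def solve(e, pairs, w):
    w = width % 15 - width
    w = width - e
    w = (20 >= w) - (e + 36)
    w = e
    v = [e >= pairs for length in width]
    v = pairs % 39
    v = v + (e != 25)
    return v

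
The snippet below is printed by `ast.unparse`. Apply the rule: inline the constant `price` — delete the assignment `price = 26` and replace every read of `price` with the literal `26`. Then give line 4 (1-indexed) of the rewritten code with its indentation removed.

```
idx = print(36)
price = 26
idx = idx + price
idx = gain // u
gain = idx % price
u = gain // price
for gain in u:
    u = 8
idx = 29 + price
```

gain = idx % 26

Transformed code:
idx = print(36)
idx = idx + 26
idx = gain // u
gain = idx % 26
u = gain // 26
for gain in u:
    u = 8
idx = 29 + 26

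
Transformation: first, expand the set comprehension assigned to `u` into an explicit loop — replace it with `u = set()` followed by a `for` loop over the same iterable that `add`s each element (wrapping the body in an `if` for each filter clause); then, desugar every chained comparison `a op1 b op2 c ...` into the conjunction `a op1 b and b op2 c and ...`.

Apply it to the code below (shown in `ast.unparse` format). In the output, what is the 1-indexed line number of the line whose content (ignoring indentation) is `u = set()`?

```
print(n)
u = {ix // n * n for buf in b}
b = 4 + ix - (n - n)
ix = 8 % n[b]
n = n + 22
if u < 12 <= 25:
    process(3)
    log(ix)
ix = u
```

Transformed code:
print(n)
u = set()
for buf in b:
    u.add(ix // n * n)
b = 4 + ix - (n - n)
ix = 8 % n[b]
n = n + 22
if u < 12 and 12 <= 25:
    process(3)
    log(ix)
ix = u

2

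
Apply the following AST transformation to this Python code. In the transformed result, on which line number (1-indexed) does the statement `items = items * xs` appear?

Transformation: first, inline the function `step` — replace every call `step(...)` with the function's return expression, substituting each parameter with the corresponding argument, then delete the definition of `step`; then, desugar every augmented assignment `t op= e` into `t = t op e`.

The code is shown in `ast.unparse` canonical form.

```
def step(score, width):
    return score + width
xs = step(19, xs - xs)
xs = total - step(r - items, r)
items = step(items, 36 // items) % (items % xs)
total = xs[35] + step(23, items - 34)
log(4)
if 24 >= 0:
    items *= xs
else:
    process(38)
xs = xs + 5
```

Transformed code:
xs = 19 + (xs - xs)
xs = total - (r - items + r)
items = (items + 36 // items) % (items % xs)
total = xs[35] + (23 + (items - 34))
log(4)
if 24 >= 0:
    items = items * xs
else:
    process(38)
xs = xs + 5

7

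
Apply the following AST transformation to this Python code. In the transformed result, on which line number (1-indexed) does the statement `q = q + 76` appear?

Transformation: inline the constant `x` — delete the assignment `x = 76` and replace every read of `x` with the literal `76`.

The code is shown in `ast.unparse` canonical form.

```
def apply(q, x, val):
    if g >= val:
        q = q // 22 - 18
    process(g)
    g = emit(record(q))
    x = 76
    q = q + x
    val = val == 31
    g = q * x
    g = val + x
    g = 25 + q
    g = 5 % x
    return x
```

6

Transformed code:
def apply(q, x, val):
    if g >= val:
        q = q // 22 - 18
    process(g)
    g = emit(record(q))
    q = q + 76
    val = val == 31
    g = q * 76
    g = val + 76
    g = 25 + q
    g = 5 % 76
    return 76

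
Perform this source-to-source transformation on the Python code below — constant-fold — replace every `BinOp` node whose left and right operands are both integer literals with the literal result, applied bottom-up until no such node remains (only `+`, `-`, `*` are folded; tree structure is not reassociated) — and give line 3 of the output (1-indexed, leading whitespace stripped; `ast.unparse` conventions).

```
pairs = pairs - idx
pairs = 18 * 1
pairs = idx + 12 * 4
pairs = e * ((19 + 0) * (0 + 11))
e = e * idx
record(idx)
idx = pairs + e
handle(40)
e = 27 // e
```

pairs = idx + 48

Transformed code:
pairs = pairs - idx
pairs = 18
pairs = idx + 48
pairs = e * 209
e = e * idx
record(idx)
idx = pairs + e
handle(40)
e = 27 // e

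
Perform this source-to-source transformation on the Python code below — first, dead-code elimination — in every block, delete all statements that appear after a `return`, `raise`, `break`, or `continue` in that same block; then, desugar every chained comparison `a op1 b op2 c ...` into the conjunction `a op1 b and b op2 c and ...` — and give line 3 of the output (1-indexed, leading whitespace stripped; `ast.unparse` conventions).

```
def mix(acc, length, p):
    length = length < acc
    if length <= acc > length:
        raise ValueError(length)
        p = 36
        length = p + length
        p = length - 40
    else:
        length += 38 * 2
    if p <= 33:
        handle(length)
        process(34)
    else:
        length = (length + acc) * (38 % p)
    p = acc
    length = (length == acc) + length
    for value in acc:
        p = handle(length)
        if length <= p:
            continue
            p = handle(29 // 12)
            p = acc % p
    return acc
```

Transformed code:
def mix(acc, length, p):
    length = length < acc
    if length <= acc and acc > length:
        raise ValueError(length)
    else:
        length += 38 * 2
    if p <= 33:
        handle(length)
        process(34)
    else:
        length = (length + acc) * (38 % p)
    p = acc
    length = (length == acc) + length
    for value in acc:
        p = handle(length)
        if length <= p:
            continue
    return acc

if length <= acc and acc > length:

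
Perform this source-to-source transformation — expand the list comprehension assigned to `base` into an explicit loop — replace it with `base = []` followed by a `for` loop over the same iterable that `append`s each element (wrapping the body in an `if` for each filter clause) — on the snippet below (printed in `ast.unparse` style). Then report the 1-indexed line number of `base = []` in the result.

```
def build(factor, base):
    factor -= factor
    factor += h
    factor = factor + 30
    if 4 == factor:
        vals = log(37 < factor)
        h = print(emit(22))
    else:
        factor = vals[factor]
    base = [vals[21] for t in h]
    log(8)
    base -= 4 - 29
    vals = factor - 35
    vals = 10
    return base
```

10

Transformed code:
def build(factor, base):
    factor -= factor
    factor += h
    factor = factor + 30
    if 4 == factor:
        vals = log(37 < factor)
        h = print(emit(22))
    else:
        factor = vals[factor]
    base = []
    for t in h:
        base.append(vals[21])
    log(8)
    base -= 4 - 29
    vals = factor - 35
    vals = 10
    return base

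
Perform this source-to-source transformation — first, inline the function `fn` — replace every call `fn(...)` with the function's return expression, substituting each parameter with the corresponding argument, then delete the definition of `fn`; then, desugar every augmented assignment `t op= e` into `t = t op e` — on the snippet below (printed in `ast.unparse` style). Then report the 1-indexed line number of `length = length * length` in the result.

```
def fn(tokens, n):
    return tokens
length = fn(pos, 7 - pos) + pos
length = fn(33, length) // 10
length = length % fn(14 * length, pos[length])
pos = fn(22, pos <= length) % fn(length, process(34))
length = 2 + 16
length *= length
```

Transformed code:
length = pos + pos
length = 33 // 10
length = length % (14 * length)
pos = 22 % length
length = 2 + 16
length = length * length

6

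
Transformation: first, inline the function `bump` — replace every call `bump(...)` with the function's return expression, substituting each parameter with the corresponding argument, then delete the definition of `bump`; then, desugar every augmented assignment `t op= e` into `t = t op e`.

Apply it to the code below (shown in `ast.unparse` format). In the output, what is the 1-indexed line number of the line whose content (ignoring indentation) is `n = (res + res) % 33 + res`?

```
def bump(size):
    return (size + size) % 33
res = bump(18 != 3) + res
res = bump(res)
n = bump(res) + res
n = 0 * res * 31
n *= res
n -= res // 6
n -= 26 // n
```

Transformed code:
res = ((18 != 3) + (18 != 3)) % 33 + res
res = (res + res) % 33
n = (res + res) % 33 + res
n = 0 * res * 31
n = n * res
n = n - res // 6
n = n - 26 // n

3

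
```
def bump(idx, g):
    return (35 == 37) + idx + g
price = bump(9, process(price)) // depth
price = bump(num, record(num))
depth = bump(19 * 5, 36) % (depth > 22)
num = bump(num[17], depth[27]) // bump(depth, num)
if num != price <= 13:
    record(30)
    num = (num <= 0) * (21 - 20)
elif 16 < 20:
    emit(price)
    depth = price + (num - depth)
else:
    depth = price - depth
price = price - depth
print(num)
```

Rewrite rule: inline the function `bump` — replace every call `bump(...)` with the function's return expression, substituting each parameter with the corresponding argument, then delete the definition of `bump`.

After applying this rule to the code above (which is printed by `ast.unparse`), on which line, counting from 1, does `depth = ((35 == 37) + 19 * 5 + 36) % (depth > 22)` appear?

3

Transformed code:
price = ((35 == 37) + 9 + process(price)) // depth
price = (35 == 37) + num + record(num)
depth = ((35 == 37) + 19 * 5 + 36) % (depth > 22)
num = ((35 == 37) + num[17] + depth[27]) // ((35 == 37) + depth + num)
if num != price <= 13:
    record(30)
    num = (num <= 0) * (21 - 20)
elif 16 < 20:
    emit(price)
    depth = price + (num - depth)
else:
    depth = price - depth
price = price - depth
print(num)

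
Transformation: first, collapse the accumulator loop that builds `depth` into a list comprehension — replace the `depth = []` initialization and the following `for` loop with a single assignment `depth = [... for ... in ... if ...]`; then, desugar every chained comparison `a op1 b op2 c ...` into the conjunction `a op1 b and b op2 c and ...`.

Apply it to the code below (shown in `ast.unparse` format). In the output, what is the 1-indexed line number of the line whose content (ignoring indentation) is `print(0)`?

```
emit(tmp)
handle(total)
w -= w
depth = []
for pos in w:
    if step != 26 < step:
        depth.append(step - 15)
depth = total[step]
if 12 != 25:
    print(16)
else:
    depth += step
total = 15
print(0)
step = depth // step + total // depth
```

11

Transformed code:
emit(tmp)
handle(total)
w -= w
depth = [step - 15 for pos in w if step != 26 and 26 < step]
depth = total[step]
if 12 != 25:
    print(16)
else:
    depth += step
total = 15
print(0)
step = depth // step + total // depth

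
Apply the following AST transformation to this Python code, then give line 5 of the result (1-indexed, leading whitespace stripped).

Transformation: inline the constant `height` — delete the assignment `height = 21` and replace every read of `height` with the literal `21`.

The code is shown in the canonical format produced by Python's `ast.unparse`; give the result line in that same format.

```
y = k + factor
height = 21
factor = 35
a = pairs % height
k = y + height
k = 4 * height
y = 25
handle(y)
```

Transformed code:
y = k + factor
factor = 35
a = pairs % 21
k = y + 21
k = 4 * 21
y = 25
handle(y)

k = 4 * 21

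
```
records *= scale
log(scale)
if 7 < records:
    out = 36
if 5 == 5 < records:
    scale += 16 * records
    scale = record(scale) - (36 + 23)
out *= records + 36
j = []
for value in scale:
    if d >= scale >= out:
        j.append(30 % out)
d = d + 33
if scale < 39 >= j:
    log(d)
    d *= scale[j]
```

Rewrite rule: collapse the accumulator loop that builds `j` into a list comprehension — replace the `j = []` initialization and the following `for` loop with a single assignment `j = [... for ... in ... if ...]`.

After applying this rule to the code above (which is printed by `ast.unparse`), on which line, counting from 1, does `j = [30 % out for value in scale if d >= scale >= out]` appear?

9

Transformed code:
records *= scale
log(scale)
if 7 < records:
    out = 36
if 5 == 5 < records:
    scale += 16 * records
    scale = record(scale) - (36 + 23)
out *= records + 36
j = [30 % out for value in scale if d >= scale >= out]
d = d + 33
if scale < 39 >= j:
    log(d)
    d *= scale[j]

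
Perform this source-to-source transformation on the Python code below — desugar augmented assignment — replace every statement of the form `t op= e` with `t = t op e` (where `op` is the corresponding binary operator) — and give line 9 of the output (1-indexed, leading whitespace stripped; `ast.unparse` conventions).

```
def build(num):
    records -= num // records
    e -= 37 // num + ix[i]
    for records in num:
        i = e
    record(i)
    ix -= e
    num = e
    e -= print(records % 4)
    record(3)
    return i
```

Transformed code:
def build(num):
    records = records - num // records
    e = e - (37 // num + ix[i])
    for records in num:
        i = e
    record(i)
    ix = ix - e
    num = e
    e = e - print(records % 4)
    record(3)
    return i

e = e - print(records % 4)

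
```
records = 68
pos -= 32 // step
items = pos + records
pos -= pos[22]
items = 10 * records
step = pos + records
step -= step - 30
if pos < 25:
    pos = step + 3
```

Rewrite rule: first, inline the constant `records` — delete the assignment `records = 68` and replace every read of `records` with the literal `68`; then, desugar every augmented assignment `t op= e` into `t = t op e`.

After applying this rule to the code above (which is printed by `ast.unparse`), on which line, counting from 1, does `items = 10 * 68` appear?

Transformed code:
pos = pos - 32 // step
items = pos + 68
pos = pos - pos[22]
items = 10 * 68
step = pos + 68
step = step - (step - 30)
if pos < 25:
    pos = step + 3

4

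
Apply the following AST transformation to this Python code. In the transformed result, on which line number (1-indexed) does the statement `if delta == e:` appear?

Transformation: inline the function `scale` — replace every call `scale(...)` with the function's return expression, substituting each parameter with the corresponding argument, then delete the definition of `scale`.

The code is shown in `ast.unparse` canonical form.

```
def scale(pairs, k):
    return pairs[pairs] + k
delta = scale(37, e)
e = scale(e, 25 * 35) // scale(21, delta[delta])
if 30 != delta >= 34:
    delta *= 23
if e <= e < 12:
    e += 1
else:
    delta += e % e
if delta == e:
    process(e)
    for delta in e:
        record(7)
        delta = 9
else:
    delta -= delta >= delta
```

Transformed code:
delta = 37[37] + e
e = (e[e] + 25 * 35) // (21[21] + delta[delta])
if 30 != delta >= 34:
    delta *= 23
if e <= e < 12:
    e += 1
else:
    delta += e % e
if delta == e:
    process(e)
    for delta in e:
        record(7)
        delta = 9
else:
    delta -= delta >= delta

9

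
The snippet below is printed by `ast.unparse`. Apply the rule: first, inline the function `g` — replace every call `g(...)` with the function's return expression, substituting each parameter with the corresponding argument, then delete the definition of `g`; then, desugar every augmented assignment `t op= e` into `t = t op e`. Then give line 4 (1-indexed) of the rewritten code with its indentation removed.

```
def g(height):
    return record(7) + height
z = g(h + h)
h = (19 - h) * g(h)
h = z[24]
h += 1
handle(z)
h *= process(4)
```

Transformed code:
z = record(7) + (h + h)
h = (19 - h) * (record(7) + h)
h = z[24]
h = h + 1
handle(z)
h = h * process(4)

h = h + 1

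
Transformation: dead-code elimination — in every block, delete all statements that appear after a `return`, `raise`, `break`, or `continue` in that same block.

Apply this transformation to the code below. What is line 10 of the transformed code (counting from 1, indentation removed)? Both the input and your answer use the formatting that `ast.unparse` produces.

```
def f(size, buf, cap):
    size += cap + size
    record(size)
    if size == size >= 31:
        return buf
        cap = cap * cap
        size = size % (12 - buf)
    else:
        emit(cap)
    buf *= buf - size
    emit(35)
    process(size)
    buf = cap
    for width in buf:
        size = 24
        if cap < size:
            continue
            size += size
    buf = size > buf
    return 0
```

process(size)

Transformed code:
def f(size, buf, cap):
    size += cap + size
    record(size)
    if size == size >= 31:
        return buf
    else:
        emit(cap)
    buf *= buf - size
    emit(35)
    process(size)
    buf = cap
    for width in buf:
        size = 24
        if cap < size:
            continue
    buf = size > buf
    return 0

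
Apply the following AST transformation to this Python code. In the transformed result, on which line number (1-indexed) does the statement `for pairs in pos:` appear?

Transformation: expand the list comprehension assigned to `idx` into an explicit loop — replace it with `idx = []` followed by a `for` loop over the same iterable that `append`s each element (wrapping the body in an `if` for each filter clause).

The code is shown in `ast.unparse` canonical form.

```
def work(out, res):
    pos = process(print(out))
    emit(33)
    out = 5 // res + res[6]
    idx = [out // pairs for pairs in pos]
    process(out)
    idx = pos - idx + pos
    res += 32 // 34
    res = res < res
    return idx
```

6

Transformed code:
def work(out, res):
    pos = process(print(out))
    emit(33)
    out = 5 // res + res[6]
    idx = []
    for pairs in pos:
        idx.append(out // pairs)
    process(out)
    idx = pos - idx + pos
    res += 32 // 34
    res = res < res
    return idx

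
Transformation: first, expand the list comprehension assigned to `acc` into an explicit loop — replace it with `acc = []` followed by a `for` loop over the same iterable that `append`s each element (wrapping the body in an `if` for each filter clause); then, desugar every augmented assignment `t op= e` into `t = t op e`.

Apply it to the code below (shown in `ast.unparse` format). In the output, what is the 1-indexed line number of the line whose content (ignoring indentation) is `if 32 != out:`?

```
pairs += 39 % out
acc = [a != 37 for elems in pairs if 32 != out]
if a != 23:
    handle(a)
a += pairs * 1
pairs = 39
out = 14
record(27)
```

4

Transformed code:
pairs = pairs + 39 % out
acc = []
for elems in pairs:
    if 32 != out:
        acc.append(a != 37)
if a != 23:
    handle(a)
a = a + pairs * 1
pairs = 39
out = 14
record(27)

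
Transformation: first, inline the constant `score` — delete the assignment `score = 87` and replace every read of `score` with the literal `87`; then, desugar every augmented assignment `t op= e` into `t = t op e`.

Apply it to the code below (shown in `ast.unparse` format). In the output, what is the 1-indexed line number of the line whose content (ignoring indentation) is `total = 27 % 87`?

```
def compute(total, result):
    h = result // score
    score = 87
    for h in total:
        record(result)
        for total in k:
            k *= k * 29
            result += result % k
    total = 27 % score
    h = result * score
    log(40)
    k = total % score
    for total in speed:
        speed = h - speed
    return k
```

Transformed code:
def compute(total, result):
    h = result // 87
    for h in total:
        record(result)
        for total in k:
            k = k * (k * 29)
            result = result + result % k
    total = 27 % 87
    h = result * 87
    log(40)
    k = total % 87
    for total in speed:
        speed = h - speed
    return k

8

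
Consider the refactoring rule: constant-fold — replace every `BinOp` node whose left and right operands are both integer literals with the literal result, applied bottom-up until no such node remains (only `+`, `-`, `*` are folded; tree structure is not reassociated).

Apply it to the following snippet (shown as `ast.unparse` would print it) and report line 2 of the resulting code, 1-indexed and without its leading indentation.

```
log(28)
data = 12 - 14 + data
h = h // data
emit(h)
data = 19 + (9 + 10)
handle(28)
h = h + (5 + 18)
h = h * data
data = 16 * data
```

Transformed code:
log(28)
data = -2 + data
h = h // data
emit(h)
data = 38
handle(28)
h = h + 23
h = h * data
data = 16 * data

data = -2 + data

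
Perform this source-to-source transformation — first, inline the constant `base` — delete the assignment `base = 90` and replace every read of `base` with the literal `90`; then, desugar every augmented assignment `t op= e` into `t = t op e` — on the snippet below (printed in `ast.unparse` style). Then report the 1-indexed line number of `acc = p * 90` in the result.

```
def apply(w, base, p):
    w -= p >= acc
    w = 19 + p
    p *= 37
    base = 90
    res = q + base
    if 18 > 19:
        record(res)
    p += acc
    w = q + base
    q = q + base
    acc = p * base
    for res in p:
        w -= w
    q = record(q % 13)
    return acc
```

Transformed code:
def apply(w, base, p):
    w = w - (p >= acc)
    w = 19 + p
    p = p * 37
    res = q + 90
    if 18 > 19:
        record(res)
    p = p + acc
    w = q + 90
    q = q + 90
    acc = p * 90
    for res in p:
        w = w - w
    q = record(q % 13)
    return acc

11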